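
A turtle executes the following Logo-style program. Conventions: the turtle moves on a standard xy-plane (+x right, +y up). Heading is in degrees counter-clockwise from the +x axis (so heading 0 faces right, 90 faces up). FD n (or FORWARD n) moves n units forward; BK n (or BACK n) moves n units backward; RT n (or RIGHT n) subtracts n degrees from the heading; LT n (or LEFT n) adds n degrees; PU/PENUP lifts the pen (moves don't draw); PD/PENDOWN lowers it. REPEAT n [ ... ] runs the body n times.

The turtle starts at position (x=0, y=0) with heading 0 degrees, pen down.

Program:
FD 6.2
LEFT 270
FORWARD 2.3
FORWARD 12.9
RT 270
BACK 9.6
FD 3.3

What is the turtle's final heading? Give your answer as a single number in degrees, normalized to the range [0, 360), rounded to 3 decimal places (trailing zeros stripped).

Answer: 0

Derivation:
Executing turtle program step by step:
Start: pos=(0,0), heading=0, pen down
FD 6.2: (0,0) -> (6.2,0) [heading=0, draw]
LT 270: heading 0 -> 270
FD 2.3: (6.2,0) -> (6.2,-2.3) [heading=270, draw]
FD 12.9: (6.2,-2.3) -> (6.2,-15.2) [heading=270, draw]
RT 270: heading 270 -> 0
BK 9.6: (6.2,-15.2) -> (-3.4,-15.2) [heading=0, draw]
FD 3.3: (-3.4,-15.2) -> (-0.1,-15.2) [heading=0, draw]
Final: pos=(-0.1,-15.2), heading=0, 5 segment(s) drawn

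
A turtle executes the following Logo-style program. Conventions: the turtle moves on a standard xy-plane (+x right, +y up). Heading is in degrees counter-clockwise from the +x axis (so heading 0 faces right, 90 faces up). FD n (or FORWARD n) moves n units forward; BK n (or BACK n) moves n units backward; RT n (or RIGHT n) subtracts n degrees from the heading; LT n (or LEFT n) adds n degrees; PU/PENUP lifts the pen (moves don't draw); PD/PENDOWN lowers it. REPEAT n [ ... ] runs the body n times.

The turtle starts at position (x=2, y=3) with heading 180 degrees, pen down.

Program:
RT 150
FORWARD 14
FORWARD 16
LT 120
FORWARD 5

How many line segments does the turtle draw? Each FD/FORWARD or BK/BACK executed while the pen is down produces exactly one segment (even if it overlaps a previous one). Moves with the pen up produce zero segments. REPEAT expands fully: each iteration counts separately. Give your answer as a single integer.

Answer: 3

Derivation:
Executing turtle program step by step:
Start: pos=(2,3), heading=180, pen down
RT 150: heading 180 -> 30
FD 14: (2,3) -> (14.124,10) [heading=30, draw]
FD 16: (14.124,10) -> (27.981,18) [heading=30, draw]
LT 120: heading 30 -> 150
FD 5: (27.981,18) -> (23.651,20.5) [heading=150, draw]
Final: pos=(23.651,20.5), heading=150, 3 segment(s) drawn
Segments drawn: 3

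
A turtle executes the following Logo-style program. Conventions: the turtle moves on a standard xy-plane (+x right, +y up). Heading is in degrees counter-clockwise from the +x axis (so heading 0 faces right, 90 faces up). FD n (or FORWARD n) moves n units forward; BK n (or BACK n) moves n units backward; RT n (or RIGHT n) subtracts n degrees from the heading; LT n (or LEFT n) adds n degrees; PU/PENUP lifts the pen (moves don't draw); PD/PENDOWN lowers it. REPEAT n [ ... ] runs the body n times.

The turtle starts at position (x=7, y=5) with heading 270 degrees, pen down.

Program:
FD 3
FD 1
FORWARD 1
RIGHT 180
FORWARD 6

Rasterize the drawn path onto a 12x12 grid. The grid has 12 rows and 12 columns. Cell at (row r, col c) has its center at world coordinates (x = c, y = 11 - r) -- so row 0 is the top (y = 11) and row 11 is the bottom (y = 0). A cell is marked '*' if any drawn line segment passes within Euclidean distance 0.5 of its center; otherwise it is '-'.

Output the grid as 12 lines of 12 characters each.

Segment 0: (7,5) -> (7,2)
Segment 1: (7,2) -> (7,1)
Segment 2: (7,1) -> (7,0)
Segment 3: (7,0) -> (7,6)

Answer: ------------
------------
------------
------------
------------
-------*----
-------*----
-------*----
-------*----
-------*----
-------*----
-------*----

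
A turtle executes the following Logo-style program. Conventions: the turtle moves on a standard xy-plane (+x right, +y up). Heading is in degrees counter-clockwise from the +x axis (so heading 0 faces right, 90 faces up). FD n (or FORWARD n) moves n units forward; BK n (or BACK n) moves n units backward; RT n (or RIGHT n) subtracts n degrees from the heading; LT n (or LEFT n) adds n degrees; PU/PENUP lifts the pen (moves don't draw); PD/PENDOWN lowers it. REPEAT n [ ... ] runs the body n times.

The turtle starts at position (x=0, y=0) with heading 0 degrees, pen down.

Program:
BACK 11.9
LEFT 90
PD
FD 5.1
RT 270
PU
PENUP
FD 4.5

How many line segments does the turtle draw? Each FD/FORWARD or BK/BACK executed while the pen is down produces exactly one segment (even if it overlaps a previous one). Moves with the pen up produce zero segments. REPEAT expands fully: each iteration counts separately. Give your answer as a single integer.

Answer: 2

Derivation:
Executing turtle program step by step:
Start: pos=(0,0), heading=0, pen down
BK 11.9: (0,0) -> (-11.9,0) [heading=0, draw]
LT 90: heading 0 -> 90
PD: pen down
FD 5.1: (-11.9,0) -> (-11.9,5.1) [heading=90, draw]
RT 270: heading 90 -> 180
PU: pen up
PU: pen up
FD 4.5: (-11.9,5.1) -> (-16.4,5.1) [heading=180, move]
Final: pos=(-16.4,5.1), heading=180, 2 segment(s) drawn
Segments drawn: 2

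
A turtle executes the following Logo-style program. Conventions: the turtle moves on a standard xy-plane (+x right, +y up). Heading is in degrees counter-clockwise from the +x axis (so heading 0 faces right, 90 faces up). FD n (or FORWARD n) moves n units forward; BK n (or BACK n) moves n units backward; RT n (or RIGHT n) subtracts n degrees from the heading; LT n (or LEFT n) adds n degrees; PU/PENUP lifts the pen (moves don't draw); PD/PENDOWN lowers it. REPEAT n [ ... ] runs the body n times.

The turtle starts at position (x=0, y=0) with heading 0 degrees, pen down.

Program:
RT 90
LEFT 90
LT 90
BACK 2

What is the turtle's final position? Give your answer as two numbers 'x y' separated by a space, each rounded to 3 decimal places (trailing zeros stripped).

Answer: 0 -2

Derivation:
Executing turtle program step by step:
Start: pos=(0,0), heading=0, pen down
RT 90: heading 0 -> 270
LT 90: heading 270 -> 0
LT 90: heading 0 -> 90
BK 2: (0,0) -> (0,-2) [heading=90, draw]
Final: pos=(0,-2), heading=90, 1 segment(s) drawn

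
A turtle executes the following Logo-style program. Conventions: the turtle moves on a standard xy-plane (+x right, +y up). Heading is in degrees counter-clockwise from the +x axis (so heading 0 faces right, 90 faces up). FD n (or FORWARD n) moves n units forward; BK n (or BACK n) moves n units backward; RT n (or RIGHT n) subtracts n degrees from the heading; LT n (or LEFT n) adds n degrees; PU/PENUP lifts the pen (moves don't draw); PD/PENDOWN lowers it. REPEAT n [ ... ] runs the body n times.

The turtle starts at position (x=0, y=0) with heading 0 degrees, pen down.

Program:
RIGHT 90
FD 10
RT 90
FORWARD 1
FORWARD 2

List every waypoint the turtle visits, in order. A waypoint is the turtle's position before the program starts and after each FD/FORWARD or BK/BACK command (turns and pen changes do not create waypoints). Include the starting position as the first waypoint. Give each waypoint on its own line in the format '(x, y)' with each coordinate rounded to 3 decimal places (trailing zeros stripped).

Answer: (0, 0)
(0, -10)
(-1, -10)
(-3, -10)

Derivation:
Executing turtle program step by step:
Start: pos=(0,0), heading=0, pen down
RT 90: heading 0 -> 270
FD 10: (0,0) -> (0,-10) [heading=270, draw]
RT 90: heading 270 -> 180
FD 1: (0,-10) -> (-1,-10) [heading=180, draw]
FD 2: (-1,-10) -> (-3,-10) [heading=180, draw]
Final: pos=(-3,-10), heading=180, 3 segment(s) drawn
Waypoints (4 total):
(0, 0)
(0, -10)
(-1, -10)
(-3, -10)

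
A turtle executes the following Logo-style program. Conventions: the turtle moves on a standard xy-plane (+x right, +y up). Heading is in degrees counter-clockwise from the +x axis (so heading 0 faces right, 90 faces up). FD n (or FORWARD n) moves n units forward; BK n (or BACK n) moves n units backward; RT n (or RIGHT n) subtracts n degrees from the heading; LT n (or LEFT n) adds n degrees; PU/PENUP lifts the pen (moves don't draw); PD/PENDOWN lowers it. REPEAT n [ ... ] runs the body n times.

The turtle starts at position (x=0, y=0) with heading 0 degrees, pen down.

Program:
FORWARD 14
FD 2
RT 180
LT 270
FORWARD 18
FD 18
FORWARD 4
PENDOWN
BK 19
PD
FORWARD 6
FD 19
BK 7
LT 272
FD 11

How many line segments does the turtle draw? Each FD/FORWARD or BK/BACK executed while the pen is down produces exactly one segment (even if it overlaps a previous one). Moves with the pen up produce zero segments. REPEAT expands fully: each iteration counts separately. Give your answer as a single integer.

Answer: 10

Derivation:
Executing turtle program step by step:
Start: pos=(0,0), heading=0, pen down
FD 14: (0,0) -> (14,0) [heading=0, draw]
FD 2: (14,0) -> (16,0) [heading=0, draw]
RT 180: heading 0 -> 180
LT 270: heading 180 -> 90
FD 18: (16,0) -> (16,18) [heading=90, draw]
FD 18: (16,18) -> (16,36) [heading=90, draw]
FD 4: (16,36) -> (16,40) [heading=90, draw]
PD: pen down
BK 19: (16,40) -> (16,21) [heading=90, draw]
PD: pen down
FD 6: (16,21) -> (16,27) [heading=90, draw]
FD 19: (16,27) -> (16,46) [heading=90, draw]
BK 7: (16,46) -> (16,39) [heading=90, draw]
LT 272: heading 90 -> 2
FD 11: (16,39) -> (26.993,39.384) [heading=2, draw]
Final: pos=(26.993,39.384), heading=2, 10 segment(s) drawn
Segments drawn: 10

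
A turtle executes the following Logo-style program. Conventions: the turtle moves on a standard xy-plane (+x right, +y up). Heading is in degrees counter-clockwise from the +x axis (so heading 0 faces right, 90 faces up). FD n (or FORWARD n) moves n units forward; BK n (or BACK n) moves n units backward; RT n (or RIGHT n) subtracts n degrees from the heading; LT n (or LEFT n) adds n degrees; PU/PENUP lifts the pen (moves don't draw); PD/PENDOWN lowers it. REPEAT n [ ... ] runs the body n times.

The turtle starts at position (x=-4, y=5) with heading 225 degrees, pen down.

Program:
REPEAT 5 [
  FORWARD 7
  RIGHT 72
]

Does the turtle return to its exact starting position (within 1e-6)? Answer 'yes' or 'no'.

Executing turtle program step by step:
Start: pos=(-4,5), heading=225, pen down
REPEAT 5 [
  -- iteration 1/5 --
  FD 7: (-4,5) -> (-8.95,0.05) [heading=225, draw]
  RT 72: heading 225 -> 153
  -- iteration 2/5 --
  FD 7: (-8.95,0.05) -> (-15.187,3.228) [heading=153, draw]
  RT 72: heading 153 -> 81
  -- iteration 3/5 --
  FD 7: (-15.187,3.228) -> (-14.092,10.142) [heading=81, draw]
  RT 72: heading 81 -> 9
  -- iteration 4/5 --
  FD 7: (-14.092,10.142) -> (-7.178,11.237) [heading=9, draw]
  RT 72: heading 9 -> 297
  -- iteration 5/5 --
  FD 7: (-7.178,11.237) -> (-4,5) [heading=297, draw]
  RT 72: heading 297 -> 225
]
Final: pos=(-4,5), heading=225, 5 segment(s) drawn

Start position: (-4, 5)
Final position: (-4, 5)
Distance = 0; < 1e-6 -> CLOSED

Answer: yes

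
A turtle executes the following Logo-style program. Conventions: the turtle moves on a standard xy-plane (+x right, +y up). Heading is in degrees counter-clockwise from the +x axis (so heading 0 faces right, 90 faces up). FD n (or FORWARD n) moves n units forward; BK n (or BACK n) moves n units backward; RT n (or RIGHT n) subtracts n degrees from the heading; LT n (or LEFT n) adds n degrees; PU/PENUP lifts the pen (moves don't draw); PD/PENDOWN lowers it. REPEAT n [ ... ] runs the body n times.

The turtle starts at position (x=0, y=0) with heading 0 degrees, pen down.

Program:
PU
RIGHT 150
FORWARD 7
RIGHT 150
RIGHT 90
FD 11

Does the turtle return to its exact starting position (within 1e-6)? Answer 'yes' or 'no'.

Executing turtle program step by step:
Start: pos=(0,0), heading=0, pen down
PU: pen up
RT 150: heading 0 -> 210
FD 7: (0,0) -> (-6.062,-3.5) [heading=210, move]
RT 150: heading 210 -> 60
RT 90: heading 60 -> 330
FD 11: (-6.062,-3.5) -> (3.464,-9) [heading=330, move]
Final: pos=(3.464,-9), heading=330, 0 segment(s) drawn

Start position: (0, 0)
Final position: (3.464, -9)
Distance = 9.644; >= 1e-6 -> NOT closed

Answer: no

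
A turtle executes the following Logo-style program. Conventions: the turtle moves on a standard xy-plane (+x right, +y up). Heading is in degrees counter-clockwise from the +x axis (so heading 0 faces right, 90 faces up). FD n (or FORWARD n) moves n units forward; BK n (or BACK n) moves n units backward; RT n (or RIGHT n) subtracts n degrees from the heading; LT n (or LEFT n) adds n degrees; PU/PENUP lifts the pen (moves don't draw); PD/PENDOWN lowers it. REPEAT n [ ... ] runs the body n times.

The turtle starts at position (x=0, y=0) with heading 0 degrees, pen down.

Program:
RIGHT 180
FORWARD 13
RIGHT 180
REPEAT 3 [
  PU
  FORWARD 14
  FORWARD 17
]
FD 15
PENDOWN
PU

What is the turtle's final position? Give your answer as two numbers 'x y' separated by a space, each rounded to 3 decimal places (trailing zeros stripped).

Executing turtle program step by step:
Start: pos=(0,0), heading=0, pen down
RT 180: heading 0 -> 180
FD 13: (0,0) -> (-13,0) [heading=180, draw]
RT 180: heading 180 -> 0
REPEAT 3 [
  -- iteration 1/3 --
  PU: pen up
  FD 14: (-13,0) -> (1,0) [heading=0, move]
  FD 17: (1,0) -> (18,0) [heading=0, move]
  -- iteration 2/3 --
  PU: pen up
  FD 14: (18,0) -> (32,0) [heading=0, move]
  FD 17: (32,0) -> (49,0) [heading=0, move]
  -- iteration 3/3 --
  PU: pen up
  FD 14: (49,0) -> (63,0) [heading=0, move]
  FD 17: (63,0) -> (80,0) [heading=0, move]
]
FD 15: (80,0) -> (95,0) [heading=0, move]
PD: pen down
PU: pen up
Final: pos=(95,0), heading=0, 1 segment(s) drawn

Answer: 95 0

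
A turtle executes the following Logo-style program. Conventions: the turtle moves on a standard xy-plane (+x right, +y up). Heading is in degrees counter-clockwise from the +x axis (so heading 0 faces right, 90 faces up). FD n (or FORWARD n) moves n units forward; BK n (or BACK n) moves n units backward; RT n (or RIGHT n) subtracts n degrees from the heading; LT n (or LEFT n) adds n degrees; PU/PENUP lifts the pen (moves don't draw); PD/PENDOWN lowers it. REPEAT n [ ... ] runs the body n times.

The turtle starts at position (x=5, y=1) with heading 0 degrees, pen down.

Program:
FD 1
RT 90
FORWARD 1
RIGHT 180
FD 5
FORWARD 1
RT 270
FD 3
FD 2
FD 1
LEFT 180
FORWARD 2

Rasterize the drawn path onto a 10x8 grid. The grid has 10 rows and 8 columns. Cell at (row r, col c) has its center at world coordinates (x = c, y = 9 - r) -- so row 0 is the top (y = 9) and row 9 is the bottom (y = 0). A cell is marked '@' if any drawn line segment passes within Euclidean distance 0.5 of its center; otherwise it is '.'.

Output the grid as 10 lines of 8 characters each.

Segment 0: (5,1) -> (6,1)
Segment 1: (6,1) -> (6,0)
Segment 2: (6,0) -> (6,5)
Segment 3: (6,5) -> (6,6)
Segment 4: (6,6) -> (3,6)
Segment 5: (3,6) -> (1,6)
Segment 6: (1,6) -> (-0,6)
Segment 7: (-0,6) -> (2,6)

Answer: ........
........
........
@@@@@@@.
......@.
......@.
......@.
......@.
.....@@.
......@.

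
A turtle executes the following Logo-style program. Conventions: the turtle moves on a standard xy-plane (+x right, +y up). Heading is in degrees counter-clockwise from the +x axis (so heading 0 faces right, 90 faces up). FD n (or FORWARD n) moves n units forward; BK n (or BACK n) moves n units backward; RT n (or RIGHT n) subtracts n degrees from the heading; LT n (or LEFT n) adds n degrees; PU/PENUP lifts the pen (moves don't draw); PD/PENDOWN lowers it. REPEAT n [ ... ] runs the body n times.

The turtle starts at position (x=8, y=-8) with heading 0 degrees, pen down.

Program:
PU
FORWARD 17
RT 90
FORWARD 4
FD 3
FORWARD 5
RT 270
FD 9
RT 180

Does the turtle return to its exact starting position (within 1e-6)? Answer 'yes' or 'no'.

Answer: no

Derivation:
Executing turtle program step by step:
Start: pos=(8,-8), heading=0, pen down
PU: pen up
FD 17: (8,-8) -> (25,-8) [heading=0, move]
RT 90: heading 0 -> 270
FD 4: (25,-8) -> (25,-12) [heading=270, move]
FD 3: (25,-12) -> (25,-15) [heading=270, move]
FD 5: (25,-15) -> (25,-20) [heading=270, move]
RT 270: heading 270 -> 0
FD 9: (25,-20) -> (34,-20) [heading=0, move]
RT 180: heading 0 -> 180
Final: pos=(34,-20), heading=180, 0 segment(s) drawn

Start position: (8, -8)
Final position: (34, -20)
Distance = 28.636; >= 1e-6 -> NOT closed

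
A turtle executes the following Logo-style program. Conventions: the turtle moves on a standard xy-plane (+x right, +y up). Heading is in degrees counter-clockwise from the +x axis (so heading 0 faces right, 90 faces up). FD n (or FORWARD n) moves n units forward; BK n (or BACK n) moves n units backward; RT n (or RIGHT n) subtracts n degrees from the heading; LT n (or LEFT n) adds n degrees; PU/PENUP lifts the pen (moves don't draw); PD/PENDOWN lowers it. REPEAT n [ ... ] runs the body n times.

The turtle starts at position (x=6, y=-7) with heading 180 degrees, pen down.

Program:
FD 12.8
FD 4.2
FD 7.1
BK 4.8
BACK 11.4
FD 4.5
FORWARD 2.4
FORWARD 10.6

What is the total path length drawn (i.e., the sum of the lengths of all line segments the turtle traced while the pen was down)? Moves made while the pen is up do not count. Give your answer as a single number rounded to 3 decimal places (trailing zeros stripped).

Answer: 57.8

Derivation:
Executing turtle program step by step:
Start: pos=(6,-7), heading=180, pen down
FD 12.8: (6,-7) -> (-6.8,-7) [heading=180, draw]
FD 4.2: (-6.8,-7) -> (-11,-7) [heading=180, draw]
FD 7.1: (-11,-7) -> (-18.1,-7) [heading=180, draw]
BK 4.8: (-18.1,-7) -> (-13.3,-7) [heading=180, draw]
BK 11.4: (-13.3,-7) -> (-1.9,-7) [heading=180, draw]
FD 4.5: (-1.9,-7) -> (-6.4,-7) [heading=180, draw]
FD 2.4: (-6.4,-7) -> (-8.8,-7) [heading=180, draw]
FD 10.6: (-8.8,-7) -> (-19.4,-7) [heading=180, draw]
Final: pos=(-19.4,-7), heading=180, 8 segment(s) drawn

Segment lengths:
  seg 1: (6,-7) -> (-6.8,-7), length = 12.8
  seg 2: (-6.8,-7) -> (-11,-7), length = 4.2
  seg 3: (-11,-7) -> (-18.1,-7), length = 7.1
  seg 4: (-18.1,-7) -> (-13.3,-7), length = 4.8
  seg 5: (-13.3,-7) -> (-1.9,-7), length = 11.4
  seg 6: (-1.9,-7) -> (-6.4,-7), length = 4.5
  seg 7: (-6.4,-7) -> (-8.8,-7), length = 2.4
  seg 8: (-8.8,-7) -> (-19.4,-7), length = 10.6
Total = 57.8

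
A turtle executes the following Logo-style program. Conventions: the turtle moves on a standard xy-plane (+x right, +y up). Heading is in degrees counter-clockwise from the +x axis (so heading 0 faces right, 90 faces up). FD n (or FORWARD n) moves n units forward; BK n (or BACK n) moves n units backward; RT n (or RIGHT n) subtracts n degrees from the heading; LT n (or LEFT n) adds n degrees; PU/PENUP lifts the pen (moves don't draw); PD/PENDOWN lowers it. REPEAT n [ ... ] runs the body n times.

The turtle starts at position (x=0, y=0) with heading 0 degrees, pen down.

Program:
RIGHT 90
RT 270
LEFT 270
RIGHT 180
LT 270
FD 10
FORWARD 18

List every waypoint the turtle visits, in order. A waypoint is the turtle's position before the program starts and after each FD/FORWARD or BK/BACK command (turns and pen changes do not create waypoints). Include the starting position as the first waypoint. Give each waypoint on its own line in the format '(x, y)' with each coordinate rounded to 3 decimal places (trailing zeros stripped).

Answer: (0, 0)
(10, 0)
(28, 0)

Derivation:
Executing turtle program step by step:
Start: pos=(0,0), heading=0, pen down
RT 90: heading 0 -> 270
RT 270: heading 270 -> 0
LT 270: heading 0 -> 270
RT 180: heading 270 -> 90
LT 270: heading 90 -> 0
FD 10: (0,0) -> (10,0) [heading=0, draw]
FD 18: (10,0) -> (28,0) [heading=0, draw]
Final: pos=(28,0), heading=0, 2 segment(s) drawn
Waypoints (3 total):
(0, 0)
(10, 0)
(28, 0)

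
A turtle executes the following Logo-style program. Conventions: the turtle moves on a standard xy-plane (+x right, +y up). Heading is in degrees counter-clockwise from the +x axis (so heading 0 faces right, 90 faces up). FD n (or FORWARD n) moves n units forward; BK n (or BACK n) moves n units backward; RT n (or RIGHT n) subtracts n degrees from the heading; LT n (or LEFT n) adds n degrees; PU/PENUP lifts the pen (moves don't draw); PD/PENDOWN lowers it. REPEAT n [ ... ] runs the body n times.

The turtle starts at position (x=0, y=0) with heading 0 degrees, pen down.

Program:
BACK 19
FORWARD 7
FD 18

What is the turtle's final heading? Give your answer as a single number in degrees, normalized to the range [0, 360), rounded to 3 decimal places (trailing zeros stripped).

Answer: 0

Derivation:
Executing turtle program step by step:
Start: pos=(0,0), heading=0, pen down
BK 19: (0,0) -> (-19,0) [heading=0, draw]
FD 7: (-19,0) -> (-12,0) [heading=0, draw]
FD 18: (-12,0) -> (6,0) [heading=0, draw]
Final: pos=(6,0), heading=0, 3 segment(s) drawn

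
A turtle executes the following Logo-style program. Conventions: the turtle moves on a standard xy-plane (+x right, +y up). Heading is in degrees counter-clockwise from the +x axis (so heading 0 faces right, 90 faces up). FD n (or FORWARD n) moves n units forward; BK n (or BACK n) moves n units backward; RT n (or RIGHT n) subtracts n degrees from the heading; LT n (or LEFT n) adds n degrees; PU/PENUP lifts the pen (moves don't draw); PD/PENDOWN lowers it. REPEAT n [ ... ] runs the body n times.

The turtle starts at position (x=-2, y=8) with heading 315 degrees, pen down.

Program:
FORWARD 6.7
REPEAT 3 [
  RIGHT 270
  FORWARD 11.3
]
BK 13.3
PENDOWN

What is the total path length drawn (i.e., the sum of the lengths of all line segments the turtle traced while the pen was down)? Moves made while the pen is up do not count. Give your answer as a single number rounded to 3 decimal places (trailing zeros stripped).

Executing turtle program step by step:
Start: pos=(-2,8), heading=315, pen down
FD 6.7: (-2,8) -> (2.738,3.262) [heading=315, draw]
REPEAT 3 [
  -- iteration 1/3 --
  RT 270: heading 315 -> 45
  FD 11.3: (2.738,3.262) -> (10.728,11.253) [heading=45, draw]
  -- iteration 2/3 --
  RT 270: heading 45 -> 135
  FD 11.3: (10.728,11.253) -> (2.738,19.243) [heading=135, draw]
  -- iteration 3/3 --
  RT 270: heading 135 -> 225
  FD 11.3: (2.738,19.243) -> (-5.253,11.253) [heading=225, draw]
]
BK 13.3: (-5.253,11.253) -> (4.152,20.657) [heading=225, draw]
PD: pen down
Final: pos=(4.152,20.657), heading=225, 5 segment(s) drawn

Segment lengths:
  seg 1: (-2,8) -> (2.738,3.262), length = 6.7
  seg 2: (2.738,3.262) -> (10.728,11.253), length = 11.3
  seg 3: (10.728,11.253) -> (2.738,19.243), length = 11.3
  seg 4: (2.738,19.243) -> (-5.253,11.253), length = 11.3
  seg 5: (-5.253,11.253) -> (4.152,20.657), length = 13.3
Total = 53.9

Answer: 53.9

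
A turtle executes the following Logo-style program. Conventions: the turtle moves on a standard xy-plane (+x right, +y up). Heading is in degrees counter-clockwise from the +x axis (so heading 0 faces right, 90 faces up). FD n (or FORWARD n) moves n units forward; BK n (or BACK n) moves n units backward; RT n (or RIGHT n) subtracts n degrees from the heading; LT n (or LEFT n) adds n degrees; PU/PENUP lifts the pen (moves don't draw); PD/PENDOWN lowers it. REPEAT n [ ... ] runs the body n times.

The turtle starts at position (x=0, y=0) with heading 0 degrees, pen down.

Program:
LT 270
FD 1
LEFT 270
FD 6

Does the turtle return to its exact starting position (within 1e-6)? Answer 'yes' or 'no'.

Executing turtle program step by step:
Start: pos=(0,0), heading=0, pen down
LT 270: heading 0 -> 270
FD 1: (0,0) -> (0,-1) [heading=270, draw]
LT 270: heading 270 -> 180
FD 6: (0,-1) -> (-6,-1) [heading=180, draw]
Final: pos=(-6,-1), heading=180, 2 segment(s) drawn

Start position: (0, 0)
Final position: (-6, -1)
Distance = 6.083; >= 1e-6 -> NOT closed

Answer: no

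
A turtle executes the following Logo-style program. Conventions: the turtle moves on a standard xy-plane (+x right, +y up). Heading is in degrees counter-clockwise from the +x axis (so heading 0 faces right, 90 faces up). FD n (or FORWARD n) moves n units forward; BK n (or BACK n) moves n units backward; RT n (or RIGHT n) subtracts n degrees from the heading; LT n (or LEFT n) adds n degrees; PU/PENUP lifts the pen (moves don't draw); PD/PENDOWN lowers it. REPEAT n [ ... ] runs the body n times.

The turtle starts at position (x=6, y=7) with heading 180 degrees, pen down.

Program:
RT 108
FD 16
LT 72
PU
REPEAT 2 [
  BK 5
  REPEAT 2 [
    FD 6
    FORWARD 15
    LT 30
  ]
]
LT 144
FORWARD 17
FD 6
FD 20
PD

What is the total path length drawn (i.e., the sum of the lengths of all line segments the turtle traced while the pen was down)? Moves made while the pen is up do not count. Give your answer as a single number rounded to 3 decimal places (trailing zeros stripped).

Answer: 16

Derivation:
Executing turtle program step by step:
Start: pos=(6,7), heading=180, pen down
RT 108: heading 180 -> 72
FD 16: (6,7) -> (10.944,22.217) [heading=72, draw]
LT 72: heading 72 -> 144
PU: pen up
REPEAT 2 [
  -- iteration 1/2 --
  BK 5: (10.944,22.217) -> (14.989,19.278) [heading=144, move]
  REPEAT 2 [
    -- iteration 1/2 --
    FD 6: (14.989,19.278) -> (10.135,22.805) [heading=144, move]
    FD 15: (10.135,22.805) -> (-2,31.621) [heading=144, move]
    LT 30: heading 144 -> 174
    -- iteration 2/2 --
    FD 6: (-2,31.621) -> (-7.967,32.249) [heading=174, move]
    FD 15: (-7.967,32.249) -> (-22.885,33.817) [heading=174, move]
    LT 30: heading 174 -> 204
  ]
  -- iteration 2/2 --
  BK 5: (-22.885,33.817) -> (-18.317,35.85) [heading=204, move]
  REPEAT 2 [
    -- iteration 1/2 --
    FD 6: (-18.317,35.85) -> (-23.799,33.41) [heading=204, move]
    FD 15: (-23.799,33.41) -> (-37.502,27.309) [heading=204, move]
    LT 30: heading 204 -> 234
    -- iteration 2/2 --
    FD 6: (-37.502,27.309) -> (-41.028,22.455) [heading=234, move]
    FD 15: (-41.028,22.455) -> (-49.845,10.319) [heading=234, move]
    LT 30: heading 234 -> 264
  ]
]
LT 144: heading 264 -> 48
FD 17: (-49.845,10.319) -> (-38.47,22.953) [heading=48, move]
FD 6: (-38.47,22.953) -> (-34.455,27.412) [heading=48, move]
FD 20: (-34.455,27.412) -> (-21.073,42.275) [heading=48, move]
PD: pen down
Final: pos=(-21.073,42.275), heading=48, 1 segment(s) drawn

Segment lengths:
  seg 1: (6,7) -> (10.944,22.217), length = 16
Total = 16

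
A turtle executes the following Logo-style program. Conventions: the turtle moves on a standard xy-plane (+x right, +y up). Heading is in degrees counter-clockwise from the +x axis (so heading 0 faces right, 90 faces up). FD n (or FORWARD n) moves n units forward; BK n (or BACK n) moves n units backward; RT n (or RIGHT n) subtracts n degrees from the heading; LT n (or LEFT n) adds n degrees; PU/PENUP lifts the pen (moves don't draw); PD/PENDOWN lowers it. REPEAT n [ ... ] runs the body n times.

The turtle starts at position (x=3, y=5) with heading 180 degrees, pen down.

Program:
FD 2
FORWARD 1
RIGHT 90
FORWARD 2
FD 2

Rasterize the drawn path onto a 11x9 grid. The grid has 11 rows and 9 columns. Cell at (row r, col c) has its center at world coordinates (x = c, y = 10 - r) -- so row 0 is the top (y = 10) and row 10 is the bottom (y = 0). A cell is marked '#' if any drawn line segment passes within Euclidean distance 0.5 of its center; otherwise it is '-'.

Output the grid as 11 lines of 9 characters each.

Segment 0: (3,5) -> (1,5)
Segment 1: (1,5) -> (0,5)
Segment 2: (0,5) -> (0,7)
Segment 3: (0,7) -> (0,9)

Answer: ---------
#--------
#--------
#--------
#--------
####-----
---------
---------
---------
---------
---------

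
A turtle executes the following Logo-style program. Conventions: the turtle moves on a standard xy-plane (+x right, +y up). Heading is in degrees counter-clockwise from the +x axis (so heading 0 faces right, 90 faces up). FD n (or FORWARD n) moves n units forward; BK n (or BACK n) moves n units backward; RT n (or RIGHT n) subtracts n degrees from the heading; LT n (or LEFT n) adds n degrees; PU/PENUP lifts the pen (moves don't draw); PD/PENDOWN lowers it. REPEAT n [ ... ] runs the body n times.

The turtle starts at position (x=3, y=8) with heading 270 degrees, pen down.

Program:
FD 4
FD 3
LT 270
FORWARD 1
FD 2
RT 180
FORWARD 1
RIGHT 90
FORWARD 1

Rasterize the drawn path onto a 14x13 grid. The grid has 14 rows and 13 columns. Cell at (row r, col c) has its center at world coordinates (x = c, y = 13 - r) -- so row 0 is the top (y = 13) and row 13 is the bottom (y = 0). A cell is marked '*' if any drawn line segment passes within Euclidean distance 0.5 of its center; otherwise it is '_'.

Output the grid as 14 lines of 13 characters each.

Segment 0: (3,8) -> (3,4)
Segment 1: (3,4) -> (3,1)
Segment 2: (3,1) -> (2,1)
Segment 3: (2,1) -> (-0,1)
Segment 4: (-0,1) -> (1,1)
Segment 5: (1,1) -> (1,0)

Answer: _____________
_____________
_____________
_____________
_____________
___*_________
___*_________
___*_________
___*_________
___*_________
___*_________
___*_________
****_________
_*___________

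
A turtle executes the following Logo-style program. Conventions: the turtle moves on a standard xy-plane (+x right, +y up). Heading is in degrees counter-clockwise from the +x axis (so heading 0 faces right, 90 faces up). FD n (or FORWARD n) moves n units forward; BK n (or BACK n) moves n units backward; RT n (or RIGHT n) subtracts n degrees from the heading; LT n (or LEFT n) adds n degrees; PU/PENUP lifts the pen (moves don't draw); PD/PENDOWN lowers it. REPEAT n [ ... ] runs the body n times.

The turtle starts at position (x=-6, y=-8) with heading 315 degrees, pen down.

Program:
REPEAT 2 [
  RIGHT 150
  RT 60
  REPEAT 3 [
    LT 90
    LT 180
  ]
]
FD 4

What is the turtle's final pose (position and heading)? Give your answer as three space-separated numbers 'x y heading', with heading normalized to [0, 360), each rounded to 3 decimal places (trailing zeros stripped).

Executing turtle program step by step:
Start: pos=(-6,-8), heading=315, pen down
REPEAT 2 [
  -- iteration 1/2 --
  RT 150: heading 315 -> 165
  RT 60: heading 165 -> 105
  REPEAT 3 [
    -- iteration 1/3 --
    LT 90: heading 105 -> 195
    LT 180: heading 195 -> 15
    -- iteration 2/3 --
    LT 90: heading 15 -> 105
    LT 180: heading 105 -> 285
    -- iteration 3/3 --
    LT 90: heading 285 -> 15
    LT 180: heading 15 -> 195
  ]
  -- iteration 2/2 --
  RT 150: heading 195 -> 45
  RT 60: heading 45 -> 345
  REPEAT 3 [
    -- iteration 1/3 --
    LT 90: heading 345 -> 75
    LT 180: heading 75 -> 255
    -- iteration 2/3 --
    LT 90: heading 255 -> 345
    LT 180: heading 345 -> 165
    -- iteration 3/3 --
    LT 90: heading 165 -> 255
    LT 180: heading 255 -> 75
  ]
]
FD 4: (-6,-8) -> (-4.965,-4.136) [heading=75, draw]
Final: pos=(-4.965,-4.136), heading=75, 1 segment(s) drawn

Answer: -4.965 -4.136 75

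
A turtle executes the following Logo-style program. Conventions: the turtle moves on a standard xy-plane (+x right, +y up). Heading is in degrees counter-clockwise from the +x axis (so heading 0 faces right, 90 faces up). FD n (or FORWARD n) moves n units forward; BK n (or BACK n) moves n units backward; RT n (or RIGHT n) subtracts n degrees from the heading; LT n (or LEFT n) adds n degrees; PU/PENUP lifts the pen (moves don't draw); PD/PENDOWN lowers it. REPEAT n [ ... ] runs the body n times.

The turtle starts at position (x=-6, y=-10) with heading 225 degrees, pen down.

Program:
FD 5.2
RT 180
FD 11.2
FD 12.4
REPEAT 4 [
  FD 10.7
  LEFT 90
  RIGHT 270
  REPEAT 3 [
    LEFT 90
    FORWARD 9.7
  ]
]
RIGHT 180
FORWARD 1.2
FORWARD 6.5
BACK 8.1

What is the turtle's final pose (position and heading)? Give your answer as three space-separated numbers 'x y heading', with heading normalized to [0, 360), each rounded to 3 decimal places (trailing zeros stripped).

Executing turtle program step by step:
Start: pos=(-6,-10), heading=225, pen down
FD 5.2: (-6,-10) -> (-9.677,-13.677) [heading=225, draw]
RT 180: heading 225 -> 45
FD 11.2: (-9.677,-13.677) -> (-1.757,-5.757) [heading=45, draw]
FD 12.4: (-1.757,-5.757) -> (7.011,3.011) [heading=45, draw]
REPEAT 4 [
  -- iteration 1/4 --
  FD 10.7: (7.011,3.011) -> (14.577,10.577) [heading=45, draw]
  LT 90: heading 45 -> 135
  RT 270: heading 135 -> 225
  REPEAT 3 [
    -- iteration 1/3 --
    LT 90: heading 225 -> 315
    FD 9.7: (14.577,10.577) -> (21.436,3.718) [heading=315, draw]
    -- iteration 2/3 --
    LT 90: heading 315 -> 45
    FD 9.7: (21.436,3.718) -> (28.295,10.577) [heading=45, draw]
    -- iteration 3/3 --
    LT 90: heading 45 -> 135
    FD 9.7: (28.295,10.577) -> (21.436,17.436) [heading=135, draw]
  ]
  -- iteration 2/4 --
  FD 10.7: (21.436,17.436) -> (13.87,25.002) [heading=135, draw]
  LT 90: heading 135 -> 225
  RT 270: heading 225 -> 315
  REPEAT 3 [
    -- iteration 1/3 --
    LT 90: heading 315 -> 45
    FD 9.7: (13.87,25.002) -> (20.729,31.861) [heading=45, draw]
    -- iteration 2/3 --
    LT 90: heading 45 -> 135
    FD 9.7: (20.729,31.861) -> (13.87,38.72) [heading=135, draw]
    -- iteration 3/3 --
    LT 90: heading 135 -> 225
    FD 9.7: (13.87,38.72) -> (7.011,31.861) [heading=225, draw]
  ]
  -- iteration 3/4 --
  FD 10.7: (7.011,31.861) -> (-0.555,24.295) [heading=225, draw]
  LT 90: heading 225 -> 315
  RT 270: heading 315 -> 45
  REPEAT 3 [
    -- iteration 1/3 --
    LT 90: heading 45 -> 135
    FD 9.7: (-0.555,24.295) -> (-7.414,31.154) [heading=135, draw]
    -- iteration 2/3 --
    LT 90: heading 135 -> 225
    FD 9.7: (-7.414,31.154) -> (-14.273,24.295) [heading=225, draw]
    -- iteration 3/3 --
    LT 90: heading 225 -> 315
    FD 9.7: (-14.273,24.295) -> (-7.414,17.436) [heading=315, draw]
  ]
  -- iteration 4/4 --
  FD 10.7: (-7.414,17.436) -> (0.152,9.87) [heading=315, draw]
  LT 90: heading 315 -> 45
  RT 270: heading 45 -> 135
  REPEAT 3 [
    -- iteration 1/3 --
    LT 90: heading 135 -> 225
    FD 9.7: (0.152,9.87) -> (-6.707,3.011) [heading=225, draw]
    -- iteration 2/3 --
    LT 90: heading 225 -> 315
    FD 9.7: (-6.707,3.011) -> (0.152,-3.848) [heading=315, draw]
    -- iteration 3/3 --
    LT 90: heading 315 -> 45
    FD 9.7: (0.152,-3.848) -> (7.011,3.011) [heading=45, draw]
  ]
]
RT 180: heading 45 -> 225
FD 1.2: (7.011,3.011) -> (6.162,2.162) [heading=225, draw]
FD 6.5: (6.162,2.162) -> (1.566,-2.434) [heading=225, draw]
BK 8.1: (1.566,-2.434) -> (7.294,3.294) [heading=225, draw]
Final: pos=(7.294,3.294), heading=225, 22 segment(s) drawn

Answer: 7.294 3.294 225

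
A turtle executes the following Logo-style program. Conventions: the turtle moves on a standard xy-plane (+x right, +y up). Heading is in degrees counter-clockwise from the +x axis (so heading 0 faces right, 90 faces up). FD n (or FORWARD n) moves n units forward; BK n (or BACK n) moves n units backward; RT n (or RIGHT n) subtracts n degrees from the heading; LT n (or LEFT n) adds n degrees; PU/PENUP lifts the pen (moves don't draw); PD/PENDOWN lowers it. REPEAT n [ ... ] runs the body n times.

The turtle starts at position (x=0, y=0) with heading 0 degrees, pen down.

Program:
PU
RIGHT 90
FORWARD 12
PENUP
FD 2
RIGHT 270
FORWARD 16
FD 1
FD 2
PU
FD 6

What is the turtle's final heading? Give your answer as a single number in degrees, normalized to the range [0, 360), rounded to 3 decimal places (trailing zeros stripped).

Executing turtle program step by step:
Start: pos=(0,0), heading=0, pen down
PU: pen up
RT 90: heading 0 -> 270
FD 12: (0,0) -> (0,-12) [heading=270, move]
PU: pen up
FD 2: (0,-12) -> (0,-14) [heading=270, move]
RT 270: heading 270 -> 0
FD 16: (0,-14) -> (16,-14) [heading=0, move]
FD 1: (16,-14) -> (17,-14) [heading=0, move]
FD 2: (17,-14) -> (19,-14) [heading=0, move]
PU: pen up
FD 6: (19,-14) -> (25,-14) [heading=0, move]
Final: pos=(25,-14), heading=0, 0 segment(s) drawn

Answer: 0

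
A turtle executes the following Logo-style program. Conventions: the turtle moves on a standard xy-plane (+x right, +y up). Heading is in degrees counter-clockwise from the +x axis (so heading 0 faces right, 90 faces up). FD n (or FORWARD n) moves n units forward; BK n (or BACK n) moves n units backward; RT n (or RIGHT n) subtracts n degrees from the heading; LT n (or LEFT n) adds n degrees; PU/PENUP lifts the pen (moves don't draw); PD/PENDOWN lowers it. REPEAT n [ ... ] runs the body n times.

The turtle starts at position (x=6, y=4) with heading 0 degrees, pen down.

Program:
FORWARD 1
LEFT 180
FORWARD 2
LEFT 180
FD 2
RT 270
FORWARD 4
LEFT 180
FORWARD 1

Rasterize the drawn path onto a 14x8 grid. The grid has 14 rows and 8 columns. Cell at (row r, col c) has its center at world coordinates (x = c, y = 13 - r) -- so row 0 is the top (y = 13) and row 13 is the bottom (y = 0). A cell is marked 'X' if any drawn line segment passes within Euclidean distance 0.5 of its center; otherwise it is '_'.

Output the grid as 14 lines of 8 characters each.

Answer: ________
________
________
________
________
_______X
_______X
_______X
_______X
_____XXX
________
________
________
________

Derivation:
Segment 0: (6,4) -> (7,4)
Segment 1: (7,4) -> (5,4)
Segment 2: (5,4) -> (7,4)
Segment 3: (7,4) -> (7,8)
Segment 4: (7,8) -> (7,7)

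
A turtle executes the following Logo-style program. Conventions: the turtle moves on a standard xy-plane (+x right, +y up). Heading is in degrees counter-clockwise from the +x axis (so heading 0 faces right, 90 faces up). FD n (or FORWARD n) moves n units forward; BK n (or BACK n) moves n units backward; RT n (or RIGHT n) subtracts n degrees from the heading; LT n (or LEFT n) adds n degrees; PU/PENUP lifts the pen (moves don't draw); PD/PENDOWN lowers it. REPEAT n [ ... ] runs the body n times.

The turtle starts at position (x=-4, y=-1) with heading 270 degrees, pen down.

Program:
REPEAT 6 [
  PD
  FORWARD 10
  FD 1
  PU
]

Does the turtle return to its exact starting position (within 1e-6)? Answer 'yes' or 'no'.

Executing turtle program step by step:
Start: pos=(-4,-1), heading=270, pen down
REPEAT 6 [
  -- iteration 1/6 --
  PD: pen down
  FD 10: (-4,-1) -> (-4,-11) [heading=270, draw]
  FD 1: (-4,-11) -> (-4,-12) [heading=270, draw]
  PU: pen up
  -- iteration 2/6 --
  PD: pen down
  FD 10: (-4,-12) -> (-4,-22) [heading=270, draw]
  FD 1: (-4,-22) -> (-4,-23) [heading=270, draw]
  PU: pen up
  -- iteration 3/6 --
  PD: pen down
  FD 10: (-4,-23) -> (-4,-33) [heading=270, draw]
  FD 1: (-4,-33) -> (-4,-34) [heading=270, draw]
  PU: pen up
  -- iteration 4/6 --
  PD: pen down
  FD 10: (-4,-34) -> (-4,-44) [heading=270, draw]
  FD 1: (-4,-44) -> (-4,-45) [heading=270, draw]
  PU: pen up
  -- iteration 5/6 --
  PD: pen down
  FD 10: (-4,-45) -> (-4,-55) [heading=270, draw]
  FD 1: (-4,-55) -> (-4,-56) [heading=270, draw]
  PU: pen up
  -- iteration 6/6 --
  PD: pen down
  FD 10: (-4,-56) -> (-4,-66) [heading=270, draw]
  FD 1: (-4,-66) -> (-4,-67) [heading=270, draw]
  PU: pen up
]
Final: pos=(-4,-67), heading=270, 12 segment(s) drawn

Start position: (-4, -1)
Final position: (-4, -67)
Distance = 66; >= 1e-6 -> NOT closed

Answer: no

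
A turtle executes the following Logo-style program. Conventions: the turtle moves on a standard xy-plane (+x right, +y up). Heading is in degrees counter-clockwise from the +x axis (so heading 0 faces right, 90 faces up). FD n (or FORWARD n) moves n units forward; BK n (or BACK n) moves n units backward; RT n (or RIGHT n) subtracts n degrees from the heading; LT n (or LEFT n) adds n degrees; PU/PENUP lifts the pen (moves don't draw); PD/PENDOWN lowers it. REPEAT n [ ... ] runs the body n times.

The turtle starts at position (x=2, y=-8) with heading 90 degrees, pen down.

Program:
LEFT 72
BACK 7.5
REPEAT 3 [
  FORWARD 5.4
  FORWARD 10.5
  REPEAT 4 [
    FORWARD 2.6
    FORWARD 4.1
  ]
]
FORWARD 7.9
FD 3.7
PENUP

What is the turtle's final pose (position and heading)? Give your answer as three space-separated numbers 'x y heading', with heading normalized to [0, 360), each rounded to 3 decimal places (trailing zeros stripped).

Answer: -123.73 32.852 162

Derivation:
Executing turtle program step by step:
Start: pos=(2,-8), heading=90, pen down
LT 72: heading 90 -> 162
BK 7.5: (2,-8) -> (9.133,-10.318) [heading=162, draw]
REPEAT 3 [
  -- iteration 1/3 --
  FD 5.4: (9.133,-10.318) -> (3.997,-8.649) [heading=162, draw]
  FD 10.5: (3.997,-8.649) -> (-5.989,-5.404) [heading=162, draw]
  REPEAT 4 [
    -- iteration 1/4 --
    FD 2.6: (-5.989,-5.404) -> (-8.462,-4.601) [heading=162, draw]
    FD 4.1: (-8.462,-4.601) -> (-12.361,-3.334) [heading=162, draw]
    -- iteration 2/4 --
    FD 2.6: (-12.361,-3.334) -> (-14.834,-2.53) [heading=162, draw]
    FD 4.1: (-14.834,-2.53) -> (-18.733,-1.263) [heading=162, draw]
    -- iteration 3/4 --
    FD 2.6: (-18.733,-1.263) -> (-21.206,-0.46) [heading=162, draw]
    FD 4.1: (-21.206,-0.46) -> (-25.105,0.807) [heading=162, draw]
    -- iteration 4/4 --
    FD 2.6: (-25.105,0.807) -> (-27.578,1.61) [heading=162, draw]
    FD 4.1: (-27.578,1.61) -> (-31.477,2.877) [heading=162, draw]
  ]
  -- iteration 2/3 --
  FD 5.4: (-31.477,2.877) -> (-36.613,4.546) [heading=162, draw]
  FD 10.5: (-36.613,4.546) -> (-46.599,7.791) [heading=162, draw]
  REPEAT 4 [
    -- iteration 1/4 --
    FD 2.6: (-46.599,7.791) -> (-49.072,8.594) [heading=162, draw]
    FD 4.1: (-49.072,8.594) -> (-52.971,9.861) [heading=162, draw]
    -- iteration 2/4 --
    FD 2.6: (-52.971,9.861) -> (-55.444,10.665) [heading=162, draw]
    FD 4.1: (-55.444,10.665) -> (-59.343,11.932) [heading=162, draw]
    -- iteration 3/4 --
    FD 2.6: (-59.343,11.932) -> (-61.816,12.735) [heading=162, draw]
    FD 4.1: (-61.816,12.735) -> (-65.715,14.002) [heading=162, draw]
    -- iteration 4/4 --
    FD 2.6: (-65.715,14.002) -> (-68.188,14.805) [heading=162, draw]
    FD 4.1: (-68.188,14.805) -> (-72.087,16.072) [heading=162, draw]
  ]
  -- iteration 3/3 --
  FD 5.4: (-72.087,16.072) -> (-77.223,17.741) [heading=162, draw]
  FD 10.5: (-77.223,17.741) -> (-87.209,20.986) [heading=162, draw]
  REPEAT 4 [
    -- iteration 1/4 --
    FD 2.6: (-87.209,20.986) -> (-89.682,21.789) [heading=162, draw]
    FD 4.1: (-89.682,21.789) -> (-93.581,23.056) [heading=162, draw]
    -- iteration 2/4 --
    FD 2.6: (-93.581,23.056) -> (-96.054,23.86) [heading=162, draw]
    FD 4.1: (-96.054,23.86) -> (-99.953,25.127) [heading=162, draw]
    -- iteration 3/4 --
    FD 2.6: (-99.953,25.127) -> (-102.426,25.93) [heading=162, draw]
    FD 4.1: (-102.426,25.93) -> (-106.325,27.197) [heading=162, draw]
    -- iteration 4/4 --
    FD 2.6: (-106.325,27.197) -> (-108.798,28) [heading=162, draw]
    FD 4.1: (-108.798,28) -> (-112.697,29.267) [heading=162, draw]
  ]
]
FD 7.9: (-112.697,29.267) -> (-120.211,31.709) [heading=162, draw]
FD 3.7: (-120.211,31.709) -> (-123.73,32.852) [heading=162, draw]
PU: pen up
Final: pos=(-123.73,32.852), heading=162, 33 segment(s) drawn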